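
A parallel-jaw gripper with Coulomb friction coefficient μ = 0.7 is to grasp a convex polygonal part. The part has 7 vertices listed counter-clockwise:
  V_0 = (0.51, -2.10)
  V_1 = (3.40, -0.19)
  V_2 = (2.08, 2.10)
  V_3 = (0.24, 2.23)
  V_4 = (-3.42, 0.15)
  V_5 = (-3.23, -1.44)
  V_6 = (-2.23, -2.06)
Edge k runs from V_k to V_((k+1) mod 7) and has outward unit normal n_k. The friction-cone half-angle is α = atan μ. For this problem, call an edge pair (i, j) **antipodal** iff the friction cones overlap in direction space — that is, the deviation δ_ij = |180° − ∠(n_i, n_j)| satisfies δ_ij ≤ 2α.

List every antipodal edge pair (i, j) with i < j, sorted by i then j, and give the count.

count = 10; pairs: (0,2), (0,3), (0,4), (1,4), (1,5), (1,6), (2,5), (2,6), (3,5), (3,6)

α = atan 0.7 = 34.99°;  2α = 69.98°
n_0 = (+0.5514, -0.8343)
n_1 = (+0.8664, +0.4994)
n_2 = (+0.0705, +0.9975)
n_3 = (-0.4941, +0.8694)
n_4 = (-0.9929, -0.1187)
n_5 = (-0.5269, -0.8499)
n_6 = (-0.0146, -0.9999)
  (0,1): δ = 93.50°  ·
  (0,2): δ = 37.50°  ✓
  (0,3): δ = 3.85°  ✓
  (0,4): δ = 63.35°  ✓
  (0,5): δ = 114.74°  ·
  (0,6): δ = 145.70°  ·
  (1,2): δ = 124.00°  ·
  (1,3): δ = 90.35°  ·
  (1,4): δ = 23.15°  ✓
  (1,5): δ = 28.24°  ✓
  (1,6): δ = 59.20°  ✓
  (2,3): δ = 146.35°  ·
  (2,4): δ = 79.14°  ·
  (2,5): δ = 27.76°  ✓
  (2,6): δ = 3.20°  ✓
  (3,4): δ = 112.80°  ·
  (3,5): δ = 61.41°  ✓
  (3,6): δ = 30.45°  ✓
  (4,5): δ = 128.61°  ·
  (4,6): δ = 97.65°  ·
  (5,6): δ = 149.04°  ·
antipodal pairs: 10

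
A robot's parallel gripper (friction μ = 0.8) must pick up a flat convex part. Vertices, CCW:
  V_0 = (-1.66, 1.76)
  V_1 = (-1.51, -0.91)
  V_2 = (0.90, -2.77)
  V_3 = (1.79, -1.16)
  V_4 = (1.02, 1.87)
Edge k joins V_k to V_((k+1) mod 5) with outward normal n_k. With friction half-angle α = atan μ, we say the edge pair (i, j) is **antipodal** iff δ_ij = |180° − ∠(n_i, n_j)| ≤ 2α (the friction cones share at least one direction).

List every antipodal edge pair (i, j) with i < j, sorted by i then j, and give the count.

α = atan 0.8 = 38.66°;  2α = 77.32°
n_0 = (-0.9984, -0.0561)
n_1 = (-0.6110, -0.7916)
n_2 = (+0.8752, -0.4838)
n_3 = (+0.9692, +0.2463)
n_4 = (-0.0410, +0.9992)
  (0,1): δ = 130.88°  ·
  (0,2): δ = 32.15°  ✓
  (0,3): δ = 11.04°  ✓
  (0,4): δ = 89.13°  ·
  (1,2): δ = 81.27°  ·
  (1,3): δ = 38.08°  ✓
  (1,4): δ = 40.01°  ✓
  (2,3): δ = 136.81°  ·
  (2,4): δ = 58.72°  ✓
  (3,4): δ = 101.91°  ·
antipodal pairs: 5

count = 5; pairs: (0,2), (0,3), (1,3), (1,4), (2,4)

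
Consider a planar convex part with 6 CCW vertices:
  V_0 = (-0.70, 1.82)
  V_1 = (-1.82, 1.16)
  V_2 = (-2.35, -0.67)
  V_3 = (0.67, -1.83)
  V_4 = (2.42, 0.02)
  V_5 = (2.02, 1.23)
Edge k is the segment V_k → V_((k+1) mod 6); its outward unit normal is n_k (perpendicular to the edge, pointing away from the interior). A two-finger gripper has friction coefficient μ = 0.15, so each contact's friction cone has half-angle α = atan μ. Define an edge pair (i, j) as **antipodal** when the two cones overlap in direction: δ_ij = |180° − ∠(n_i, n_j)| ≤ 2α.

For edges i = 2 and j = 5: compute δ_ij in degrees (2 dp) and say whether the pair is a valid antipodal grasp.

α = atan 0.15 = 8.53°;  2α = 17.06°
edge 2: e_2 = (+3.02, -1.16);  n_2 = (-0.3586, -0.9335)
edge 5: e_5 = (-2.72, +0.59);  n_5 = (+0.2120, +0.9773)
∠(n_2, n_5) = 171.23°
δ = |180° − 171.23°| = 8.77°
8.77° ≤ 2α = 17.06°  →  valid

δ = 8.77°, valid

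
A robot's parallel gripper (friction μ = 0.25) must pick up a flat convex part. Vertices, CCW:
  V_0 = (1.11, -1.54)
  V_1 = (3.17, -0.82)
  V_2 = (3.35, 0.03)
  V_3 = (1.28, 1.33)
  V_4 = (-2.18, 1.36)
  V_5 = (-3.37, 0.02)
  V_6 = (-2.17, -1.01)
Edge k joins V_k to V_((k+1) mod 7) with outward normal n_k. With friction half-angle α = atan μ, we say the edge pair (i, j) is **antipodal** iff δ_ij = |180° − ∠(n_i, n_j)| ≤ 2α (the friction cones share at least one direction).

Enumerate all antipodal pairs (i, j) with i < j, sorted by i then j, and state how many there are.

count = 4; pairs: (0,3), (2,5), (2,6), (3,6)

α = atan 0.25 = 14.04°;  2α = 28.07°
n_0 = (+0.3299, -0.9440)
n_1 = (+0.9783, -0.2072)
n_2 = (+0.5318, +0.8468)
n_3 = (+0.0087, +1.0000)
n_4 = (-0.7477, +0.6640)
n_5 = (-0.6513, -0.7588)
n_6 = (-0.1595, -0.9872)
  (0,1): δ = 121.22°  ·
  (0,2): δ = 51.39°  ·
  (0,3): δ = 19.76°  ✓
  (0,4): δ = 29.13°  ·
  (0,5): δ = 120.09°  ·
  (0,6): δ = 151.56°  ·
  (1,2): δ = 110.17°  ·
  (1,3): δ = 78.54°  ·
  (1,4): δ = 29.65°  ·
  (1,5): δ = 61.32°  ·
  (1,6): δ = 92.78°  ·
  (2,3): δ = 148.37°  ·
  (2,4): δ = 99.48°  ·
  (2,5): δ = 8.51°  ✓
  (2,6): δ = 22.95°  ✓
  (3,4): δ = 131.11°  ·
  (3,5): δ = 40.14°  ·
  (3,6): δ = 8.68°  ✓
  (4,5): δ = 89.03°  ·
  (4,6): δ = 57.57°  ·
  (5,6): δ = 148.54°  ·
antipodal pairs: 4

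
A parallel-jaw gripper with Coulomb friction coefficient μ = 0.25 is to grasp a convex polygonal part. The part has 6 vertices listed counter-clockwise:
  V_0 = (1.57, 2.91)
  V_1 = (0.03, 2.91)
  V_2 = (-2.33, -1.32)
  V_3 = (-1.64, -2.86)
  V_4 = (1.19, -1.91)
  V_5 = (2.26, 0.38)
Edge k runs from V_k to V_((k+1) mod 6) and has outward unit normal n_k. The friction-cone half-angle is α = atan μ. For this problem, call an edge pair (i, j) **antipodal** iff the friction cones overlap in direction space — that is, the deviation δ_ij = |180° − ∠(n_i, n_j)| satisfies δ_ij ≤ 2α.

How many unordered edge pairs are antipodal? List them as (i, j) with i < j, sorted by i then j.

α = atan 0.25 = 14.04°;  2α = 28.07°
n_0 = (+0.0000, +1.0000)
n_1 = (-0.8733, +0.4872)
n_2 = (-0.9126, -0.4089)
n_3 = (+0.3182, -0.9480)
n_4 = (+0.9060, -0.4233)
n_5 = (+0.9648, +0.2631)
  (0,1): δ = 119.16°  ·
  (0,2): δ = 65.87°  ·
  (0,3): δ = 18.56°  ✓
  (0,4): δ = 64.96°  ·
  (0,5): δ = 105.26°  ·
  (1,2): δ = 126.71°  ·
  (1,3): δ = 42.29°  ·
  (1,4): δ = 4.11°  ✓
  (1,5): δ = 44.41°  ·
  (2,3): δ = 95.58°  ·
  (2,4): δ = 49.18°  ·
  (2,5): δ = 8.88°  ✓
  (3,4): δ = 133.60°  ·
  (3,5): δ = 93.30°  ·
  (4,5): δ = 139.70°  ·
antipodal pairs: 3

count = 3; pairs: (0,3), (1,4), (2,5)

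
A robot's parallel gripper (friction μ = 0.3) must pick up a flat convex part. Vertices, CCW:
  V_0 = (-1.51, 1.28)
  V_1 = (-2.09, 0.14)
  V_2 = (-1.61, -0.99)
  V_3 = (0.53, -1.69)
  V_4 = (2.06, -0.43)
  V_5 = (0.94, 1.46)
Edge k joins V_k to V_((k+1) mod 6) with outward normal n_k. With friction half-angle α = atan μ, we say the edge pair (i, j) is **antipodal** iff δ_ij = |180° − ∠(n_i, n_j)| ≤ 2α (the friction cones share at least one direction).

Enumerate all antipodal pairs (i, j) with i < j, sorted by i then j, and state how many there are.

count = 3; pairs: (0,3), (1,4), (2,5)

α = atan 0.3 = 16.70°;  2α = 33.40°
n_0 = (-0.8913, +0.4535)
n_1 = (-0.9204, -0.3910)
n_2 = (-0.3109, -0.9504)
n_3 = (+0.6357, -0.7719)
n_4 = (+0.8603, +0.5098)
n_5 = (-0.0733, +0.9973)
  (0,1): δ = 130.02°  ·
  (0,2): δ = 81.15°  ·
  (0,3): δ = 23.56°  ✓
  (0,4): δ = 57.62°  ·
  (0,5): δ = 121.17°  ·
  (1,2): δ = 131.13°  ·
  (1,3): δ = 73.54°  ·
  (1,4): δ = 7.64°  ✓
  (1,5): δ = 71.19°  ·
  (2,3): δ = 122.41°  ·
  (2,4): δ = 41.24°  ·
  (2,5): δ = 22.32°  ✓
  (3,4): δ = 98.82°  ·
  (3,5): δ = 35.27°  ·
  (4,5): δ = 116.45°  ·
antipodal pairs: 3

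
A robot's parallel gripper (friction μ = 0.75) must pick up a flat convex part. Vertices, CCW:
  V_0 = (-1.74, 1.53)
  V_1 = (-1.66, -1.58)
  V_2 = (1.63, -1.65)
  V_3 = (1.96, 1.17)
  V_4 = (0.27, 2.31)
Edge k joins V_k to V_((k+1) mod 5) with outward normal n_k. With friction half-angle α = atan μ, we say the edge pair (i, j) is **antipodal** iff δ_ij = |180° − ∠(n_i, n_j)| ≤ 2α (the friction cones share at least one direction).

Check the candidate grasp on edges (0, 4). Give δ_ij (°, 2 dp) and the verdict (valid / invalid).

δ = 109.74°, invalid

α = atan 0.75 = 36.87°;  2α = 73.74°
edge 0: e_0 = (+0.08, -3.11);  n_0 = (-0.9997, -0.0257)
edge 4: e_4 = (-2.01, -0.78);  n_4 = (-0.3618, +0.9323)
∠(n_0, n_4) = 70.26°
δ = |180° − 70.26°| = 109.74°
109.74° > 2α = 73.74°  →  invalid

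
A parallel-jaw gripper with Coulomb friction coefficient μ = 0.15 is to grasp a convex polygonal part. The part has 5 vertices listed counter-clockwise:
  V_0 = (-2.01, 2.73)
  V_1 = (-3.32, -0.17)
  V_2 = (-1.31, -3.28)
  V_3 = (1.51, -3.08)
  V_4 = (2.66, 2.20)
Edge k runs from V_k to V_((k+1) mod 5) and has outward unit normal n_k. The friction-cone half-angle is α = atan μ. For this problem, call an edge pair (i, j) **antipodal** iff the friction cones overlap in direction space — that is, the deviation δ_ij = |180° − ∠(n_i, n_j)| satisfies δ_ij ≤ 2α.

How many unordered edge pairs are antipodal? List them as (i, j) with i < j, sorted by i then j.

count = 2; pairs: (0,3), (2,4)

α = atan 0.15 = 8.53°;  2α = 17.06°
n_0 = (-0.9113, +0.4117)
n_1 = (-0.8399, -0.5428)
n_2 = (+0.0707, -0.9975)
n_3 = (+0.9771, -0.2128)
n_4 = (+0.1128, +0.9936)
  (0,1): δ = 122.82°  ·
  (0,2): δ = 61.63°  ·
  (0,3): δ = 12.02°  ✓
  (0,4): δ = 107.84°  ·
  (1,2): δ = 118.82°  ·
  (1,3): δ = 45.16°  ·
  (1,4): δ = 50.65°  ·
  (2,3): δ = 106.34°  ·
  (2,4): δ = 10.53°  ✓
  (3,4): δ = 84.19°  ·
antipodal pairs: 2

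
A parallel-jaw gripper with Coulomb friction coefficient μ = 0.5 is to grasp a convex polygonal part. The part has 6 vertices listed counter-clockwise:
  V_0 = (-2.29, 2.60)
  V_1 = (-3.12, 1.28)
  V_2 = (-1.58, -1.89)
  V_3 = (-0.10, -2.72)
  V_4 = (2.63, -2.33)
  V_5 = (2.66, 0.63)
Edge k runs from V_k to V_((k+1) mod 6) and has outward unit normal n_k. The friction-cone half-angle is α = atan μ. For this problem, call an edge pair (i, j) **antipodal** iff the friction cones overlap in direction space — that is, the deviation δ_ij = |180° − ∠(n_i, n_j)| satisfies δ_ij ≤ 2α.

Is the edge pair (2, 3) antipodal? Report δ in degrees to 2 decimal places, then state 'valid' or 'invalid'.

α = atan 0.5 = 26.57°;  2α = 53.13°
edge 2: e_2 = (+1.48, -0.83);  n_2 = (-0.4891, -0.8722)
edge 3: e_3 = (+2.73, +0.39);  n_3 = (+0.1414, -0.9899)
∠(n_2, n_3) = 37.41°
δ = |180° − 37.41°| = 142.59°
142.59° > 2α = 53.13°  →  invalid

δ = 142.59°, invalid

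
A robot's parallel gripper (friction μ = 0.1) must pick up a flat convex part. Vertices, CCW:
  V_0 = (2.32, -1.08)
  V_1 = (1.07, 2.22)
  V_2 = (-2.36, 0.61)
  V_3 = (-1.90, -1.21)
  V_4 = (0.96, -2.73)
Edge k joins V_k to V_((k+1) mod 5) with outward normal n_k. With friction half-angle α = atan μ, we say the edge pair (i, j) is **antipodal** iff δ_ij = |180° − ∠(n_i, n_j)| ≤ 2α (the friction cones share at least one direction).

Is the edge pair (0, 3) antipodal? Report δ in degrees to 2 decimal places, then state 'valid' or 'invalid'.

α = atan 0.1 = 5.71°;  2α = 11.42°
edge 0: e_0 = (-1.25, +3.30);  n_0 = (+0.9352, +0.3542)
edge 3: e_3 = (+2.86, -1.52);  n_3 = (-0.4693, -0.8830)
∠(n_0, n_3) = 138.74°
δ = |180° − 138.74°| = 41.26°
41.26° > 2α = 11.42°  →  invalid

δ = 41.26°, invalid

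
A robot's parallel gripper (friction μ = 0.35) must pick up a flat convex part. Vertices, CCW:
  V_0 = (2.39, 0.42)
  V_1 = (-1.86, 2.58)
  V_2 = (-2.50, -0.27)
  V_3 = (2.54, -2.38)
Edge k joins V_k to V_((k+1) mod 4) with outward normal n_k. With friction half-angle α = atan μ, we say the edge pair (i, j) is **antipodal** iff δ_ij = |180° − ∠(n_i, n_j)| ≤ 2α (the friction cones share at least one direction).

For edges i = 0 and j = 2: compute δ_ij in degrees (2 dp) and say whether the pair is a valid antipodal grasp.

α = atan 0.35 = 19.29°;  2α = 38.58°
edge 0: e_0 = (-4.25, +2.16);  n_0 = (+0.4531, +0.8915)
edge 2: e_2 = (+5.04, -2.11);  n_2 = (-0.3862, -0.9224)
∠(n_0, n_2) = 175.78°
δ = |180° − 175.78°| = 4.22°
4.22° ≤ 2α = 38.58°  →  valid

δ = 4.22°, valid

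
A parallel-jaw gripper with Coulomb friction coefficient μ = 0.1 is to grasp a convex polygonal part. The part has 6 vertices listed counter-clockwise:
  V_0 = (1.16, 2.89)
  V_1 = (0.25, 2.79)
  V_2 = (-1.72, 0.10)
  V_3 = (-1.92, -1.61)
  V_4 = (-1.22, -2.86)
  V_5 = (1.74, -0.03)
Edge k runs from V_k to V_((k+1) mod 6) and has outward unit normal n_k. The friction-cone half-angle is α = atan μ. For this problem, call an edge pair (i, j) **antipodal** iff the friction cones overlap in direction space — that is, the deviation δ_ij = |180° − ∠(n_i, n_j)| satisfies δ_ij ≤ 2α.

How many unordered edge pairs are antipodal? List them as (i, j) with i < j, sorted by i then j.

count = 1; pairs: (1,4)

α = atan 0.1 = 5.71°;  2α = 11.42°
n_0 = (-0.1092, +0.9940)
n_1 = (-0.8068, +0.5908)
n_2 = (-0.9932, +0.1162)
n_3 = (-0.8725, -0.4886)
n_4 = (+0.6911, -0.7228)
n_5 = (+0.9808, +0.1948)
  (0,1): δ = 132.49°  ·
  (0,2): δ = 102.94°  ·
  (0,3): δ = 67.02°  ·
  (0,4): δ = 37.44°  ·
  (0,5): δ = 94.96°  ·
  (1,2): δ = 150.45°  ·
  (1,3): δ = 114.53°  ·
  (1,4): δ = 10.07°  ✓
  (1,5): δ = 47.45°  ·
  (2,3): δ = 144.08°  ·
  (2,4): δ = 39.62°  ·
  (2,5): δ = 17.91°  ·
  (3,4): δ = 75.54°  ·
  (3,5): δ = 18.01°  ·
  (4,5): δ = 122.48°  ·
antipodal pairs: 1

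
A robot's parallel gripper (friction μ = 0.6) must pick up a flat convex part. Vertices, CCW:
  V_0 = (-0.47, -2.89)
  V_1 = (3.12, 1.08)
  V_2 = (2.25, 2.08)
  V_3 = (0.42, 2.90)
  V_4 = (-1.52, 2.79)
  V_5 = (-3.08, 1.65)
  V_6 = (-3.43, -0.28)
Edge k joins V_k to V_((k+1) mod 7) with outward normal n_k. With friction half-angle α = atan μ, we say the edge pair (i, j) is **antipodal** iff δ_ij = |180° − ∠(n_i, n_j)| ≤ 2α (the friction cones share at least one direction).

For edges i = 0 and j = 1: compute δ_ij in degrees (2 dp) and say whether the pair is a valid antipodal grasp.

δ = 96.85°, invalid

α = atan 0.6 = 30.96°;  2α = 61.93°
edge 0: e_0 = (+3.59, +3.97);  n_0 = (+0.7417, -0.6707)
edge 1: e_1 = (-0.87, +1.00);  n_1 = (+0.7544, +0.6564)
∠(n_0, n_1) = 83.15°
δ = |180° − 83.15°| = 96.85°
96.85° > 2α = 61.93°  →  invalid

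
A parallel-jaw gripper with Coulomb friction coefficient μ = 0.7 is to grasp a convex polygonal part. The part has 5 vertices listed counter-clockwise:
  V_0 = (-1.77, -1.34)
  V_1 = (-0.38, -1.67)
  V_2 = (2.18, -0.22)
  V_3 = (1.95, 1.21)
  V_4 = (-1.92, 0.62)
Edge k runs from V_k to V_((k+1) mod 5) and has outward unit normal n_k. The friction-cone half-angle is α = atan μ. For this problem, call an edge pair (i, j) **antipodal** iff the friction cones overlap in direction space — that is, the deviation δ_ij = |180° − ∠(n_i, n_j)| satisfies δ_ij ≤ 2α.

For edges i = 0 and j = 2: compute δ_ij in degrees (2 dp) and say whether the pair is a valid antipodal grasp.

α = atan 0.7 = 34.99°;  2α = 69.98°
edge 0: e_0 = (+1.39, -0.33);  n_0 = (-0.2310, -0.9730)
edge 2: e_2 = (-0.23, +1.43);  n_2 = (+0.9873, +0.1588)
∠(n_0, n_2) = 112.49°
δ = |180° − 112.49°| = 67.51°
67.51° ≤ 2α = 69.98°  →  valid

δ = 67.51°, valid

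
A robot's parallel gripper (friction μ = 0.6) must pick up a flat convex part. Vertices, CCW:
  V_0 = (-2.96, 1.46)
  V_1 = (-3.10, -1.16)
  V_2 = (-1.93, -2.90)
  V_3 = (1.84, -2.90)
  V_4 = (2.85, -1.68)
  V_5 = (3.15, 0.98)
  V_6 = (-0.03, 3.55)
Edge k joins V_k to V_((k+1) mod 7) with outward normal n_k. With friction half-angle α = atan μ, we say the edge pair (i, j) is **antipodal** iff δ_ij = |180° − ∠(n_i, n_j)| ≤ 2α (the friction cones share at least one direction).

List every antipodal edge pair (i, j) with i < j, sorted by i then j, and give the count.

count = 9; pairs: (0,3), (0,4), (0,5), (1,4), (1,5), (2,5), (2,6), (3,6), (4,6)

α = atan 0.6 = 30.96°;  2α = 61.93°
n_0 = (-0.9986, +0.0534)
n_1 = (-0.8298, -0.5580)
n_2 = (+0.0000, -1.0000)
n_3 = (+0.7703, -0.6377)
n_4 = (+0.9937, -0.1121)
n_5 = (+0.6286, +0.7778)
n_6 = (-0.5807, +0.8141)
  (0,1): δ = 143.02°  ·
  (0,2): δ = 86.94°  ·
  (0,3): δ = 36.56°  ✓
  (0,4): δ = 3.38°  ✓
  (0,5): δ = 54.11°  ✓
  (0,6): δ = 128.56°  ·
  (1,2): δ = 123.92°  ·
  (1,3): δ = 73.54°  ·
  (1,4): δ = 40.35°  ✓
  (1,5): δ = 17.14°  ✓
  (1,6): δ = 91.58°  ·
  (2,3): δ = 129.62°  ·
  (2,4): δ = 96.43°  ·
  (2,5): δ = 38.94°  ✓
  (2,6): δ = 35.50°  ✓
  (3,4): δ = 146.81°  ·
  (3,5): δ = 89.32°  ·
  (3,6): δ = 14.88°  ✓
  (4,5): δ = 122.51°  ·
  (4,6): δ = 48.06°  ✓
  (5,6): δ = 105.56°  ·
antipodal pairs: 9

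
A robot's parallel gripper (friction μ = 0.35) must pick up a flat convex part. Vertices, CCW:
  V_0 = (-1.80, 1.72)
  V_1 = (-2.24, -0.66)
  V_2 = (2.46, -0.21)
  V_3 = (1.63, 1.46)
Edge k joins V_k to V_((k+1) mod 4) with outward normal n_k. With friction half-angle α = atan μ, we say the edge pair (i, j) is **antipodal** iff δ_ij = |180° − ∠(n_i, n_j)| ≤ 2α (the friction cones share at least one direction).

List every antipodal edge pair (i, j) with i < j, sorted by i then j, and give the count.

count = 2; pairs: (0,2), (1,3)

α = atan 0.35 = 19.29°;  2α = 38.58°
n_0 = (-0.9833, +0.1818)
n_1 = (+0.0953, -0.9954)
n_2 = (+0.8955, +0.4451)
n_3 = (+0.0756, +0.9971)
  (0,1): δ = 74.06°  ·
  (0,2): δ = 36.90°  ✓
  (0,3): δ = 96.14°  ·
  (1,2): δ = 69.04°  ·
  (1,3): δ = 9.80°  ✓
  (2,3): δ = 120.76°  ·
antipodal pairs: 2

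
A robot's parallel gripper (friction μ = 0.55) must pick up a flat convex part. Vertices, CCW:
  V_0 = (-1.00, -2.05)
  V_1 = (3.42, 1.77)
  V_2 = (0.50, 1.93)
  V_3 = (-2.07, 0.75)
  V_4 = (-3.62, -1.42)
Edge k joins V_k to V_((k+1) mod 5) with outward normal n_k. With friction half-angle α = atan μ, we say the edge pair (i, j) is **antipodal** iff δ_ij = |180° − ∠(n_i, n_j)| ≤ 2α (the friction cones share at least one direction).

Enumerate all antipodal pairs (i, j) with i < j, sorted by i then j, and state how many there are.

count = 5; pairs: (0,1), (0,2), (0,3), (1,4), (2,4)

α = atan 0.55 = 28.81°;  2α = 57.62°
n_0 = (+0.6539, -0.7566)
n_1 = (+0.0547, +0.9985)
n_2 = (-0.4173, +0.9088)
n_3 = (-0.8137, +0.5812)
n_4 = (-0.2338, -0.9723)
  (0,1): δ = 43.97°  ✓
  (0,2): δ = 16.17°  ✓
  (0,3): δ = 13.63°  ✓
  (0,4): δ = 125.64°  ·
  (1,2): δ = 152.20°  ·
  (1,3): δ = 122.40°  ·
  (1,4): δ = 10.38°  ✓
  (2,3): δ = 150.20°  ·
  (2,4): δ = 38.18°  ✓
  (3,4): δ = 67.98°  ·
antipodal pairs: 5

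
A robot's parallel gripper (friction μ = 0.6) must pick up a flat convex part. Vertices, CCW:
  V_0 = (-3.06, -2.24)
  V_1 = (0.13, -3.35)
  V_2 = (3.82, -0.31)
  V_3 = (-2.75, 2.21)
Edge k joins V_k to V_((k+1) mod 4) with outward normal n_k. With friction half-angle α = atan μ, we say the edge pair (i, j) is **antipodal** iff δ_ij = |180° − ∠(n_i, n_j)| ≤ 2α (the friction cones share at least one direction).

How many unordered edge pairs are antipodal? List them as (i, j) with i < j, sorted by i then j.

count = 3; pairs: (0,2), (1,2), (1,3)

α = atan 0.6 = 30.96°;  2α = 61.93°
n_0 = (-0.3286, -0.9445)
n_1 = (+0.6359, -0.7718)
n_2 = (+0.3581, +0.9337)
n_3 = (-0.9976, +0.0695)
  (0,1): δ = 121.33°  ·
  (0,2): δ = 1.80°  ✓
  (0,3): δ = 105.20°  ·
  (1,2): δ = 60.47°  ✓
  (1,3): δ = 46.53°  ✓
  (2,3): δ = 73.00°  ·
antipodal pairs: 3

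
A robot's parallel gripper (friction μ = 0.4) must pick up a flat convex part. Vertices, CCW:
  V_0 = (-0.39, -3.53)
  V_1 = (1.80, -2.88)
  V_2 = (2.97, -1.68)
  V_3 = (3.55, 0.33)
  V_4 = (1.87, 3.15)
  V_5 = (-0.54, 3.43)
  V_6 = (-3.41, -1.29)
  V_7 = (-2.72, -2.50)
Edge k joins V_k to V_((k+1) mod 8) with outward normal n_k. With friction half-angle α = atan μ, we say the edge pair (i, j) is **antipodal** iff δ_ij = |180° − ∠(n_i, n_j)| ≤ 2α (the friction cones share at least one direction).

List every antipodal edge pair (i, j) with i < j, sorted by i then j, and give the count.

count = 7; pairs: (0,4), (0,5), (1,5), (2,5), (3,6), (3,7), (4,7)

α = atan 0.4 = 21.80°;  2α = 43.60°
n_0 = (+0.2845, -0.9587)
n_1 = (+0.7160, -0.6981)
n_2 = (+0.9608, -0.2772)
n_3 = (+0.8591, +0.5118)
n_4 = (+0.1154, +0.9933)
n_5 = (-0.8544, +0.5195)
n_6 = (-0.8687, -0.4954)
n_7 = (-0.4043, -0.9146)
  (0,1): δ = 150.81°  ·
  (0,2): δ = 122.63°  ·
  (0,3): δ = 75.75°  ·
  (0,4): δ = 23.16°  ✓
  (0,5): δ = 42.17°  ✓
  (0,6): δ = 103.16°  ·
  (0,7): δ = 139.62°  ·
  (1,2): δ = 151.82°  ·
  (1,3): δ = 104.94°  ·
  (1,4): δ = 52.35°  ·
  (1,5): δ = 12.97°  ✓
  (1,6): δ = 73.97°  ·
  (1,7): δ = 110.43°  ·
  (2,3): δ = 133.12°  ·
  (2,4): δ = 80.53°  ·
  (2,5): δ = 15.21°  ✓
  (2,6): δ = 45.79°  ·
  (2,7): δ = 82.25°  ·
  (3,4): δ = 127.41°  ·
  (3,5): δ = 62.09°  ·
  (3,6): δ = 1.09°  ✓
  (3,7): δ = 35.37°  ✓
  (4,5): δ = 114.67°  ·
  (4,6): δ = 53.68°  ·
  (4,7): δ = 17.22°  ✓
  (5,6): δ = 119.00°  ·
  (5,7): δ = 82.55°  ·
  (6,7): δ = 143.54°  ·
antipodal pairs: 7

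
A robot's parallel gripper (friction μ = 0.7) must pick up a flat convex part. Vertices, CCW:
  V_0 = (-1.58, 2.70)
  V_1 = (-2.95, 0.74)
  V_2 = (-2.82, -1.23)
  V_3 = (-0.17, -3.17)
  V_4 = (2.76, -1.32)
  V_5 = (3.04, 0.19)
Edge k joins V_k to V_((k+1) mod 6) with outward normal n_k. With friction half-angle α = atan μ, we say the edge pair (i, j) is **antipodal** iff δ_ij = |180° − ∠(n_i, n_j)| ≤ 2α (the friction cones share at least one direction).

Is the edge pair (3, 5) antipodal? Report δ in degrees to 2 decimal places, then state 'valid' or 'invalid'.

δ = 60.78°, valid

α = atan 0.7 = 34.99°;  2α = 69.98°
edge 3: e_3 = (+2.93, +1.85);  n_3 = (+0.5339, -0.8456)
edge 5: e_5 = (-4.62, +2.51);  n_5 = (+0.4774, +0.8787)
∠(n_3, n_5) = 119.22°
δ = |180° − 119.22°| = 60.78°
60.78° ≤ 2α = 69.98°  →  valid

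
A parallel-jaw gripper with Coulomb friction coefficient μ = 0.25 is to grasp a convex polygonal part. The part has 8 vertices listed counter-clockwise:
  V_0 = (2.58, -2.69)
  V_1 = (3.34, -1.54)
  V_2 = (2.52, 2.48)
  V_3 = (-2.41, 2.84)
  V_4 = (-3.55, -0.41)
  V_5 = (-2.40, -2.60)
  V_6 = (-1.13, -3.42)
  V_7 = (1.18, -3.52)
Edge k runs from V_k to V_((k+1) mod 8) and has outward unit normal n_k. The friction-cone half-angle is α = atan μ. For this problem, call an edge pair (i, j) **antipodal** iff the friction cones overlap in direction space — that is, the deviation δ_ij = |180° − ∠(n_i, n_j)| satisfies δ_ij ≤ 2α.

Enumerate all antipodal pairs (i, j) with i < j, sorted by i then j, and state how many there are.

α = atan 0.25 = 14.04°;  2α = 28.07°
n_0 = (+0.8343, -0.5513)
n_1 = (+0.9798, +0.1999)
n_2 = (+0.0728, +0.9973)
n_3 = (-0.9436, +0.3310)
n_4 = (-0.8854, -0.4649)
n_5 = (-0.5424, -0.8401)
n_6 = (-0.0432, -0.9991)
n_7 = (+0.5100, -0.8602)
  (0,1): δ = 135.01°  ·
  (0,2): δ = 60.72°  ·
  (0,3): δ = 14.13°  ✓
  (0,4): δ = 61.16°  ·
  (0,5): δ = 90.61°  ·
  (0,6): δ = 120.98°  ·
  (0,7): δ = 154.12°  ·
  (1,2): δ = 105.71°  ·
  (1,3): δ = 30.86°  ·
  (1,4): δ = 16.18°  ✓
  (1,5): δ = 45.62°  ·
  (1,6): δ = 75.99°  ·
  (1,7): δ = 109.13°  ·
  (2,3): δ = 105.15°  ·
  (2,4): δ = 58.12°  ·
  (2,5): δ = 28.67°  ·
  (2,6): δ = 1.70°  ✓
  (2,7): δ = 34.84°  ·
  (3,4): δ = 132.97°  ·
  (3,5): δ = 103.52°  ·
  (3,6): δ = 73.15°  ·
  (3,7): δ = 40.01°  ·
  (4,5): δ = 150.55°  ·
  (4,6): δ = 120.18°  ·
  (4,7): δ = 87.04°  ·
  (5,6): δ = 149.63°  ·
  (5,7): δ = 116.49°  ·
  (6,7): δ = 146.86°  ·
antipodal pairs: 3

count = 3; pairs: (0,3), (1,4), (2,6)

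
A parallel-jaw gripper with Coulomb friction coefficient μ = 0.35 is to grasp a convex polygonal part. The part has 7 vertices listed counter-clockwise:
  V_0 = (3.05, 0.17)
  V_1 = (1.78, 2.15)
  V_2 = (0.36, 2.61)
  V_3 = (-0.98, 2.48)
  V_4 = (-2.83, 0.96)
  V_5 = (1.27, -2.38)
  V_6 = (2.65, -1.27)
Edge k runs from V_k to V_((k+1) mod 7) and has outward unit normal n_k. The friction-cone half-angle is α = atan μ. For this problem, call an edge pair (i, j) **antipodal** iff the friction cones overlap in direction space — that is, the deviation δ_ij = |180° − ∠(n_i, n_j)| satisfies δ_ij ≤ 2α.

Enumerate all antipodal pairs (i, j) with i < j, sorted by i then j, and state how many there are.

count = 5; pairs: (0,4), (1,4), (2,5), (3,5), (3,6)

α = atan 0.35 = 19.29°;  2α = 38.58°
n_0 = (+0.8417, +0.5399)
n_1 = (+0.3082, +0.9513)
n_2 = (-0.0966, +0.9953)
n_3 = (-0.6348, +0.7727)
n_4 = (-0.6316, -0.7753)
n_5 = (+0.6268, -0.7792)
n_6 = (+0.9635, -0.2676)
  (0,1): δ = 140.63°  ·
  (0,2): δ = 117.14°  ·
  (0,3): δ = 83.27°  ·
  (0,4): δ = 18.16°  ✓
  (0,5): δ = 96.13°  ·
  (0,6): δ = 131.80°  ·
  (1,2): δ = 156.51°  ·
  (1,3): δ = 122.64°  ·
  (1,4): δ = 21.22°  ✓
  (1,5): δ = 56.76°  ·
  (1,6): δ = 92.43°  ·
  (2,3): δ = 146.13°  ·
  (2,4): δ = 44.71°  ·
  (2,5): δ = 33.27°  ✓
  (2,6): δ = 68.93°  ·
  (3,4): δ = 78.57°  ·
  (3,5): δ = 0.60°  ✓
  (3,6): δ = 35.07°  ✓
  (4,5): δ = 102.02°  ·
  (4,6): δ = 66.36°  ·
  (5,6): δ = 144.34°  ·
antipodal pairs: 5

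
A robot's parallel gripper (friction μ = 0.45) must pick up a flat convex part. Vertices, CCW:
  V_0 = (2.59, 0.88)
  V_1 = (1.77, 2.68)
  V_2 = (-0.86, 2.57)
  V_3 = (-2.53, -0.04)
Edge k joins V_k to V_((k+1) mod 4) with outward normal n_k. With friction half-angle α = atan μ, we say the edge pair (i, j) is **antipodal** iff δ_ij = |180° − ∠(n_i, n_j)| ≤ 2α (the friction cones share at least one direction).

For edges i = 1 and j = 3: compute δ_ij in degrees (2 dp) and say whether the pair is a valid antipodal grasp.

δ = 7.79°, valid

α = atan 0.45 = 24.23°;  2α = 48.46°
edge 1: e_1 = (-2.63, -0.11);  n_1 = (-0.0418, +0.9991)
edge 3: e_3 = (+5.12, +0.92);  n_3 = (+0.1769, -0.9842)
∠(n_1, n_3) = 172.21°
δ = |180° − 172.21°| = 7.79°
7.79° ≤ 2α = 48.46°  →  valid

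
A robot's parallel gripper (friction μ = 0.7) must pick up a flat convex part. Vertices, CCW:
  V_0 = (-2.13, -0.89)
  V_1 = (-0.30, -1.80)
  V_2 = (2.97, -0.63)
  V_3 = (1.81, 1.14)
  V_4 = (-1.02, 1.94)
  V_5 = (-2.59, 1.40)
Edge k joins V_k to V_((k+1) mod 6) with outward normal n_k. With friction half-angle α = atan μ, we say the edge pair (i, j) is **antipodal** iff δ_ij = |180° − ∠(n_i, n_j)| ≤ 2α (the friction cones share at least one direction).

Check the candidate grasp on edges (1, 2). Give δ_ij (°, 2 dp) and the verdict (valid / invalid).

δ = 76.45°, invalid

α = atan 0.7 = 34.99°;  2α = 69.98°
edge 1: e_1 = (+3.27, +1.17);  n_1 = (+0.3369, -0.9415)
edge 2: e_2 = (-1.16, +1.77);  n_2 = (+0.8364, +0.5481)
∠(n_1, n_2) = 103.55°
δ = |180° − 103.55°| = 76.45°
76.45° > 2α = 69.98°  →  invalid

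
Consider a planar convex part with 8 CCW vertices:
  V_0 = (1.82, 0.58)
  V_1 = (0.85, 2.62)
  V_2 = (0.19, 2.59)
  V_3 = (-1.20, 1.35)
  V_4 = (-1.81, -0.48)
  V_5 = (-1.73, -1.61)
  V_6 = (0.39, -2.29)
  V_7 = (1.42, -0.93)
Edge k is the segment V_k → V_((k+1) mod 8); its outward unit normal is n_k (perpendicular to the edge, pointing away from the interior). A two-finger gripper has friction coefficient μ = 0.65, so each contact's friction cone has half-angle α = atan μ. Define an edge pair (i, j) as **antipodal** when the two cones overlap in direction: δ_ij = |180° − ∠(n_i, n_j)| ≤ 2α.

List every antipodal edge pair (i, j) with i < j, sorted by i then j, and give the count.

count = 12; pairs: (0,3), (0,4), (0,5), (1,5), (1,6), (2,5), (2,6), (2,7), (3,6), (3,7), (4,6), (4,7)

α = atan 0.65 = 33.02°;  2α = 66.05°
n_0 = (+0.9031, +0.4294)
n_1 = (-0.0454, +0.9990)
n_2 = (-0.6657, +0.7462)
n_3 = (-0.9487, +0.3162)
n_4 = (-0.9975, -0.0706)
n_5 = (-0.3054, -0.9522)
n_6 = (+0.7972, -0.6037)
n_7 = (+0.9667, -0.2561)
  (0,1): δ = 112.83°  ·
  (0,2): δ = 73.69°  ·
  (0,3): δ = 43.87°  ✓
  (0,4): δ = 21.38°  ✓
  (0,5): δ = 46.79°  ✓
  (0,6): δ = 117.43°  ·
  (0,7): δ = 139.73°  ·
  (1,2): δ = 140.87°  ·
  (1,3): δ = 111.04°  ·
  (1,4): δ = 88.55°  ·
  (1,5): δ = 20.39°  ✓
  (1,6): δ = 50.26°  ✓
  (1,7): δ = 72.56°  ·
  (2,3): δ = 150.17°  ·
  (2,4): δ = 127.69°  ·
  (2,5): δ = 59.52°  ✓
  (2,6): δ = 11.13°  ✓
  (2,7): δ = 33.43°  ✓
  (3,4): δ = 157.52°  ·
  (3,5): δ = 89.35°  ·
  (3,6): δ = 18.70°  ✓
  (3,7): δ = 3.60°  ✓
  (4,5): δ = 111.83°  ·
  (4,6): δ = 41.19°  ✓
  (4,7): δ = 18.89°  ✓
  (5,6): δ = 109.35°  ·
  (5,7): δ = 87.05°  ·
  (6,7): δ = 157.70°  ·
antipodal pairs: 12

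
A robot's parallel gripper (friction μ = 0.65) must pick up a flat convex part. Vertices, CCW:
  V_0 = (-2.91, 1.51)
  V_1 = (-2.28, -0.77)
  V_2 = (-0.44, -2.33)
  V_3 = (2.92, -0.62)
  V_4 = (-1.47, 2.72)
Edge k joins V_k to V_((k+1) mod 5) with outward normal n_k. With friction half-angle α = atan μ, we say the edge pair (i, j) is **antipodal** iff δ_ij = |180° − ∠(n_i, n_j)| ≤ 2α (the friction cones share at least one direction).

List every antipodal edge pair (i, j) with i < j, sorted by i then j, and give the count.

α = atan 0.65 = 33.02°;  2α = 66.05°
n_0 = (-0.9639, -0.2663)
n_1 = (-0.6467, -0.7628)
n_2 = (+0.4536, -0.8912)
n_3 = (+0.6055, +0.7958)
n_4 = (-0.6433, +0.7656)
  (0,1): δ = 145.74°  ·
  (0,2): δ = 78.47°  ·
  (0,3): δ = 37.29°  ✓
  (0,4): δ = 114.59°  ·
  (1,2): δ = 112.74°  ·
  (1,3): δ = 3.03°  ✓
  (1,4): δ = 80.33°  ·
  (2,3): δ = 64.24°  ✓
  (2,4): δ = 13.07°  ✓
  (3,4): δ = 102.70°  ·
antipodal pairs: 4

count = 4; pairs: (0,3), (1,3), (2,3), (2,4)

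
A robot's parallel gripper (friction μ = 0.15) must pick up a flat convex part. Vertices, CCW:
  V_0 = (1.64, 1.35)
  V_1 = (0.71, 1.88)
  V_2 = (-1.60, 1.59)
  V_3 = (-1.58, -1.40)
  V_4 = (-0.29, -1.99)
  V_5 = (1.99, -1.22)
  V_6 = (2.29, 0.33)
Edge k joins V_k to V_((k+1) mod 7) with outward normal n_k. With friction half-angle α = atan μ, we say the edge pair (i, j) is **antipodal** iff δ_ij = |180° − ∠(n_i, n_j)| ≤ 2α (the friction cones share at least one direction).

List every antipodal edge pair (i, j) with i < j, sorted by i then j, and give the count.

α = atan 0.15 = 8.53°;  2α = 17.06°
n_0 = (+0.4951, +0.8688)
n_1 = (-0.1246, +0.9922)
n_2 = (-1.0000, -0.0067)
n_3 = (-0.4159, -0.9094)
n_4 = (+0.3200, -0.9474)
n_5 = (+0.9818, -0.1900)
n_6 = (+0.8433, +0.5374)
  (0,1): δ = 143.17°  ·
  (0,2): δ = 59.94°  ·
  (0,3): δ = 5.10°  ✓
  (0,4): δ = 48.34°  ·
  (0,5): δ = 108.72°  ·
  (0,6): δ = 152.19°  ·
  (1,2): δ = 96.77°  ·
  (1,3): δ = 31.73°  ·
  (1,4): δ = 11.51°  ✓
  (1,5): δ = 71.89°  ·
  (1,6): δ = 115.35°  ·
  (2,3): δ = 114.96°  ·
  (2,4): δ = 71.72°  ·
  (2,5): δ = 11.34°  ✓
  (2,6): δ = 32.12°  ·
  (3,4): δ = 136.76°  ·
  (3,5): δ = 76.38°  ·
  (3,6): δ = 32.91°  ·
  (4,5): δ = 119.61°  ·
  (4,6): δ = 76.15°  ·
  (5,6): δ = 136.54°  ·
antipodal pairs: 3

count = 3; pairs: (0,3), (1,4), (2,5)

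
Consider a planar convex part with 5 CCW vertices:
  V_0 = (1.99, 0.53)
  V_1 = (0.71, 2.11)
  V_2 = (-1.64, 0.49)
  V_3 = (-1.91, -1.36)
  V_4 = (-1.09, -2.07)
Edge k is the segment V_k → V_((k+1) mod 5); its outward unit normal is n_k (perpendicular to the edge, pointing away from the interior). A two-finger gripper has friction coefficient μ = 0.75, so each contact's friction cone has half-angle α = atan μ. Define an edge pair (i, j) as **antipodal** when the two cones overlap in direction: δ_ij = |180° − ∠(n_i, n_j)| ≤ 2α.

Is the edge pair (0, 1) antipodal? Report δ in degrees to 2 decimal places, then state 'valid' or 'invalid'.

α = atan 0.75 = 36.87°;  2α = 73.74°
edge 0: e_0 = (-1.28, +1.58);  n_0 = (+0.7770, +0.6295)
edge 1: e_1 = (-2.35, -1.62);  n_1 = (-0.5676, +0.8233)
∠(n_0, n_1) = 85.57°
δ = |180° − 85.57°| = 94.43°
94.43° > 2α = 73.74°  →  invalid

δ = 94.43°, invalid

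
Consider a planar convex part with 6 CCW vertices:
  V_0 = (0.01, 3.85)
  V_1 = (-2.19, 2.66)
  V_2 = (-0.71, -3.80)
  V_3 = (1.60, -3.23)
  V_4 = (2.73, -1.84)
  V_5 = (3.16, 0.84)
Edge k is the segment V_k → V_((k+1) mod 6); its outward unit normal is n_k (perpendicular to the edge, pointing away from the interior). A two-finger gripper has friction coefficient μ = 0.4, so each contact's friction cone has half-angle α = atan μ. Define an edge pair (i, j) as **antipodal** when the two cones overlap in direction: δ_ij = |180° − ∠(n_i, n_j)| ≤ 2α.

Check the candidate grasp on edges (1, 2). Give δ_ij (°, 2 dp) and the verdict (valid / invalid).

δ = 89.04°, invalid

α = atan 0.4 = 21.80°;  2α = 43.60°
edge 1: e_1 = (+1.48, -6.46);  n_1 = (-0.9747, -0.2233)
edge 2: e_2 = (+2.31, +0.57);  n_2 = (+0.2396, -0.9709)
∠(n_1, n_2) = 90.96°
δ = |180° − 90.96°| = 89.04°
89.04° > 2α = 43.60°  →  invalid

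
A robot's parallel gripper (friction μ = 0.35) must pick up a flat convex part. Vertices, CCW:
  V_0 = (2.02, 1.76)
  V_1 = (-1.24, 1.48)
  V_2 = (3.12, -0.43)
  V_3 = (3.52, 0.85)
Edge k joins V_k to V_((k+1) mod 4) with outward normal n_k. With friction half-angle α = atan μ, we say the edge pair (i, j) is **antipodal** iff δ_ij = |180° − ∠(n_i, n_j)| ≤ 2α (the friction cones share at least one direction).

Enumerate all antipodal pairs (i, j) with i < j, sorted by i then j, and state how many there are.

α = atan 0.35 = 19.29°;  2α = 38.58°
n_0 = (-0.0856, +0.9963)
n_1 = (-0.4013, -0.9160)
n_2 = (+0.9545, -0.2983)
n_3 = (+0.5187, +0.8550)
  (0,1): δ = 28.57°  ✓
  (0,2): δ = 67.74°  ·
  (0,3): δ = 143.85°  ·
  (1,2): δ = 83.70°  ·
  (1,3): δ = 7.59°  ✓
  (2,3): δ = 103.89°  ·
antipodal pairs: 2

count = 2; pairs: (0,1), (1,3)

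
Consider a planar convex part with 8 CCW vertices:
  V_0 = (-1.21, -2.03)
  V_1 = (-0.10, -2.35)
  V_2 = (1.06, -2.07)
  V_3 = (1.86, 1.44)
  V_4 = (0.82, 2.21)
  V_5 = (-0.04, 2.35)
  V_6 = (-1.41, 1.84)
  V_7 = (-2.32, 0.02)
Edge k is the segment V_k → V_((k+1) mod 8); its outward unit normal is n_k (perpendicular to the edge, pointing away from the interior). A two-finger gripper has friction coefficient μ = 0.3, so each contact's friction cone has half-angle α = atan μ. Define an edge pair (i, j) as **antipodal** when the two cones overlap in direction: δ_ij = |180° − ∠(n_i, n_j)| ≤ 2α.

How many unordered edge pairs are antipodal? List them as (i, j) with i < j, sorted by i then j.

α = atan 0.3 = 16.70°;  2α = 33.40°
n_0 = (-0.2770, -0.9609)
n_1 = (+0.2346, -0.9721)
n_2 = (+0.9750, -0.2222)
n_3 = (+0.5950, +0.8037)
n_4 = (+0.1607, +0.9870)
n_5 = (-0.3489, +0.9372)
n_6 = (-0.8944, +0.4472)
n_7 = (-0.8794, -0.4761)
  (0,1): δ = 150.35°  ·
  (0,2): δ = 86.76°  ·
  (0,3): δ = 20.43°  ✓
  (0,4): δ = 6.84°  ✓
  (0,5): δ = 36.50°  ·
  (0,6): δ = 79.52°  ·
  (0,7): δ = 134.52°  ·
  (1,2): δ = 116.41°  ·
  (1,3): δ = 50.09°  ·
  (1,4): δ = 22.82°  ✓
  (1,5): δ = 6.85°  ✓
  (1,6): δ = 49.86°  ·
  (1,7): δ = 104.86°  ·
  (2,3): δ = 113.68°  ·
  (2,4): δ = 86.41°  ·
  (2,5): δ = 56.74°  ·
  (2,6): δ = 13.73°  ✓
  (2,7): δ = 41.27°  ·
  (3,4): δ = 152.73°  ·
  (3,5): δ = 123.07°  ·
  (3,6): δ = 80.05°  ·
  (3,7): δ = 25.05°  ✓
  (4,5): δ = 150.34°  ·
  (4,6): δ = 107.32°  ·
  (4,7): δ = 52.32°  ·
  (5,6): δ = 136.98°  ·
  (5,7): δ = 81.98°  ·
  (6,7): δ = 125.00°  ·
antipodal pairs: 6

count = 6; pairs: (0,3), (0,4), (1,4), (1,5), (2,6), (3,7)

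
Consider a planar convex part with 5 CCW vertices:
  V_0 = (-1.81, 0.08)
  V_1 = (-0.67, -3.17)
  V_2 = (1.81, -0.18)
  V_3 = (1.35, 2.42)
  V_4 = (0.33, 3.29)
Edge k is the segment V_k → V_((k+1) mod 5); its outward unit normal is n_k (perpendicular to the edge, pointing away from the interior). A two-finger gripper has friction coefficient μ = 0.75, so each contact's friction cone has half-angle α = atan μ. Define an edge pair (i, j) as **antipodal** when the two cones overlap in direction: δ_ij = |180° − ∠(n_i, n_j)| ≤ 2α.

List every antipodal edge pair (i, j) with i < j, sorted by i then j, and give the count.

count = 5; pairs: (0,1), (0,2), (0,3), (1,4), (2,4)

α = atan 0.75 = 36.87°;  2α = 73.74°
n_0 = (-0.9436, -0.3310)
n_1 = (+0.7697, -0.6384)
n_2 = (+0.9847, +0.1742)
n_3 = (+0.6489, +0.7608)
n_4 = (-0.8321, +0.5547)
  (0,1): δ = 59.00°  ✓
  (0,2): δ = 9.30°  ✓
  (0,3): δ = 30.21°  ✓
  (0,4): δ = 126.98°  ·
  (1,2): δ = 130.29°  ·
  (1,3): δ = 90.79°  ·
  (1,4): δ = 5.98°  ✓
  (2,3): δ = 140.50°  ·
  (2,4): δ = 43.72°  ✓
  (3,4): δ = 83.23°  ·
antipodal pairs: 5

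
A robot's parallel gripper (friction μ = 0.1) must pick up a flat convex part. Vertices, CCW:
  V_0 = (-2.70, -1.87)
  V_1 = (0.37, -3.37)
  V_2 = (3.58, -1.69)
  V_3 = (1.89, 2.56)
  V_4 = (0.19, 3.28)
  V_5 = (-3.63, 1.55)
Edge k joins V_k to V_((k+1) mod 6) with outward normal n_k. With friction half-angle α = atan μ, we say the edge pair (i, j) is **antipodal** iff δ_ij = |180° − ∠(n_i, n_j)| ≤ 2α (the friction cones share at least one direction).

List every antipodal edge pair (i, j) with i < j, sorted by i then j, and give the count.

α = atan 0.1 = 5.71°;  2α = 11.42°
n_0 = (-0.4390, -0.8985)
n_1 = (+0.4637, -0.8860)
n_2 = (+0.9292, +0.3695)
n_3 = (+0.3900, +0.9208)
n_4 = (-0.4125, +0.9109)
n_5 = (-0.9650, -0.2624)
  (0,1): δ = 126.33°  ·
  (0,2): δ = 42.27°  ·
  (0,3): δ = 3.09°  ✓
  (0,4): δ = 50.40°  ·
  (0,5): δ = 131.25°  ·
  (1,2): δ = 95.94°  ·
  (1,3): δ = 50.58°  ·
  (1,4): δ = 3.26°  ✓
  (1,5): δ = 77.59°  ·
  (2,3): δ = 134.64°  ·
  (2,4): δ = 87.32°  ·
  (2,5): δ = 6.47°  ✓
  (3,4): δ = 132.68°  ·
  (3,5): δ = 51.83°  ·
  (4,5): δ = 99.15°  ·
antipodal pairs: 3

count = 3; pairs: (0,3), (1,4), (2,5)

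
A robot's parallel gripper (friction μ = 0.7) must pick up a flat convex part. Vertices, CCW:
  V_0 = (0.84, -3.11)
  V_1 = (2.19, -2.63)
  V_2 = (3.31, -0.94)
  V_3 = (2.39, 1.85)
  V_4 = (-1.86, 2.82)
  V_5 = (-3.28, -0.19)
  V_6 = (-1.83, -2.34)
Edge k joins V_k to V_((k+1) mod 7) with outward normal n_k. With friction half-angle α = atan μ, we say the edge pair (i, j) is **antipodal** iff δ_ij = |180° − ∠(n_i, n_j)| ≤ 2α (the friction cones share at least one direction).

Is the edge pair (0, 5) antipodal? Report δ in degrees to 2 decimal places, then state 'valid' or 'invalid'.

α = atan 0.7 = 34.99°;  2α = 69.98°
edge 0: e_0 = (+1.35, +0.48);  n_0 = (+0.3350, -0.9422)
edge 5: e_5 = (+1.45, -2.15);  n_5 = (-0.8291, -0.5591)
∠(n_0, n_5) = 75.58°
δ = |180° − 75.58°| = 104.42°
104.42° > 2α = 69.98°  →  invalid

δ = 104.42°, invalid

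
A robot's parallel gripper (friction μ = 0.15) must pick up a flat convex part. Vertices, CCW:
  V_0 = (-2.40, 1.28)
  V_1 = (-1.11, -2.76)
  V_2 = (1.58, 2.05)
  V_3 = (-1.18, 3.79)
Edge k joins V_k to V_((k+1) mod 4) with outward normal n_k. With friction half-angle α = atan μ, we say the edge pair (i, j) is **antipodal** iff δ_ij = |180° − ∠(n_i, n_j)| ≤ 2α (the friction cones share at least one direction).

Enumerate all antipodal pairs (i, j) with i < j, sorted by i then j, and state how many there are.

count = 1; pairs: (1,3)

α = atan 0.15 = 8.53°;  2α = 17.06°
n_0 = (-0.9526, -0.3042)
n_1 = (+0.8728, -0.4881)
n_2 = (+0.5333, +0.8459)
n_3 = (-0.8994, +0.4372)
  (0,1): δ = 46.92°  ·
  (0,2): δ = 40.06°  ·
  (0,3): δ = 136.37°  ·
  (1,2): δ = 93.01°  ·
  (1,3): δ = 3.29°  ✓
  (2,3): δ = 83.69°  ·
antipodal pairs: 1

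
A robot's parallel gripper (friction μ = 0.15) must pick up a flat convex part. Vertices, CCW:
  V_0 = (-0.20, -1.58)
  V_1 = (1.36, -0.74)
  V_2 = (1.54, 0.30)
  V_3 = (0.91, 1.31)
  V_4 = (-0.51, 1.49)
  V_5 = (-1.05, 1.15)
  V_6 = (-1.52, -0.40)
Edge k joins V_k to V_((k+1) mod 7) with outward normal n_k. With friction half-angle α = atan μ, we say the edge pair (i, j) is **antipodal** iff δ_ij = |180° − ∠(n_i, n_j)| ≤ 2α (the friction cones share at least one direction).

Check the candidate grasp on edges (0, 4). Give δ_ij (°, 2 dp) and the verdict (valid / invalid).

α = atan 0.15 = 8.53°;  2α = 17.06°
edge 0: e_0 = (+1.56, +0.84);  n_0 = (+0.4741, -0.8805)
edge 4: e_4 = (-0.54, -0.34);  n_4 = (-0.5328, +0.8462)
∠(n_0, n_4) = 176.11°
δ = |180° − 176.11°| = 3.89°
3.89° ≤ 2α = 17.06°  →  valid

δ = 3.89°, valid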